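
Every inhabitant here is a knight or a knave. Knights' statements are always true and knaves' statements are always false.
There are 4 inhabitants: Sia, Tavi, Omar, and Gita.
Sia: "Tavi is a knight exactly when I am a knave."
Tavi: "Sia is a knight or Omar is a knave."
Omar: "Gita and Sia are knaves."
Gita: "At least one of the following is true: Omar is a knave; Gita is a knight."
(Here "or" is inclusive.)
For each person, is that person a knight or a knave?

As a knave, Sia's statement "Tavi is a knight exactly when I am a knave" should be False; it is.
Tavi is a knave, and the claim "Sia is a knight or Omar is a knave" is indeed False.
Omar is a knight; "Gita and Sia are knaves" is True, as required.
Gita (knave): "at least one of the following is true: Omar is a knave; Gita is a knight" — False. ✓

Knights: Omar. Knaves: Sia, Tavi, and Gita.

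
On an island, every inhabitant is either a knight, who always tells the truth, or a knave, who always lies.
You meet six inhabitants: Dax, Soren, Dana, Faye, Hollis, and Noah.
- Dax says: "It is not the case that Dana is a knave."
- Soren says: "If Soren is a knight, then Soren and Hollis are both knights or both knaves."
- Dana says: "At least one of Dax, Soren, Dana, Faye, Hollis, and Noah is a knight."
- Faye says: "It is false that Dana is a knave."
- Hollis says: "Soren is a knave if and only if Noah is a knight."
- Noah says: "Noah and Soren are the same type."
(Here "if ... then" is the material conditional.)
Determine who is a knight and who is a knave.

Dax is a knight, Soren is a knight, Dana is a knight, Faye is a knight, Hollis is a knight, and Noah is a knave.

Dax is a knight, and the claim "it is not the case that Dana is a knave" is indeed true.
Soren (knight): "if Soren is a knight, then Soren and Hollis are both knights or both knaves" — true. ✓
Dana (knight): "at least one of Dax, Soren, Dana, Faye, Hollis, and Noah is a knight" — true. ✓
Faye is a knight; "it is false that Dana is a knave" is true, as required.
Hollis is a knight; "Soren is a knave if and only if Noah is a knight" is true, as required.
Noah (knave): "Noah and Soren are the same type" — false. ✓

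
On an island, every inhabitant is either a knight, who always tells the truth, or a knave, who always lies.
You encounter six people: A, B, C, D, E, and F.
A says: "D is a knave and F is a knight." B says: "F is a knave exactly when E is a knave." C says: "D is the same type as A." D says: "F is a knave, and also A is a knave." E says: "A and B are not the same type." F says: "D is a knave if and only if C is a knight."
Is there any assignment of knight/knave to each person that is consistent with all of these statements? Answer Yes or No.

No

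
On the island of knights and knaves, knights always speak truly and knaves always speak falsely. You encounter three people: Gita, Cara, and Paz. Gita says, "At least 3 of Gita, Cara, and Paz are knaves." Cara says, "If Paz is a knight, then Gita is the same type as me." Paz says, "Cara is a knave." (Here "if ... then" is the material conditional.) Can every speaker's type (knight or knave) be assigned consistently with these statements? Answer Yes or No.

Yes

One consistent assignment: Gita=knave, Cara=knight, Paz=knave.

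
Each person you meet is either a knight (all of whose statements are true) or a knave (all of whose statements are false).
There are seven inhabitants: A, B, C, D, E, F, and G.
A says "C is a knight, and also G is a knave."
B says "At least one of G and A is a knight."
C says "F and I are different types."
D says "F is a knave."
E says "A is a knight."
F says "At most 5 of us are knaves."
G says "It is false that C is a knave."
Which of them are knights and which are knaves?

Knights: D. Knaves: A, B, C, E, F, and G.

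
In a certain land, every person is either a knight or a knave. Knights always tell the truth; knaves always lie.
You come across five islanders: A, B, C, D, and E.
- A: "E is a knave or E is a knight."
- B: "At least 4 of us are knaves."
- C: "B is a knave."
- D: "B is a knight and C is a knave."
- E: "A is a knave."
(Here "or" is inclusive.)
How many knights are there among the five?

The unique consistent assignment is A=knight, B=knave, C=knight, D=knave, E=knave.
That has 2 knights.

2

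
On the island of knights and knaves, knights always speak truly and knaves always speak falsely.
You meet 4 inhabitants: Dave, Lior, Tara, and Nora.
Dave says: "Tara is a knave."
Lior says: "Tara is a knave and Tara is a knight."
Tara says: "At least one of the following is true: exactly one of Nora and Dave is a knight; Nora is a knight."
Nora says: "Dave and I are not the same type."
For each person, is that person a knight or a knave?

Dave is a knave; "Tara is a knave" is False, as required.
Lior is a knave, so "Tara is a knave and Tara is a knight" must be False — and it is.
Tara is a knight, and the claim "at least one of the following is true: exactly one of Nora and Dave is a knight; Nora is a knight" is indeed True.
Nora (knight): "Dave and I are not the same type" — True. ✓

Dave is a knave, Lior is a knave, Tara is a knight, and Nora is a knight.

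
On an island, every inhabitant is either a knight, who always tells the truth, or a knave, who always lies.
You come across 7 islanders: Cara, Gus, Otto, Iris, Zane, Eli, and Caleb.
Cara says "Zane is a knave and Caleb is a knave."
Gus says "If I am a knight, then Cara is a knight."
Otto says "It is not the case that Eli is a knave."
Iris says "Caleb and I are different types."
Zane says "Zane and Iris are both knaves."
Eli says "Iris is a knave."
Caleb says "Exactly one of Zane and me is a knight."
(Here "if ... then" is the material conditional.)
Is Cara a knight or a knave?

Consistent assignments: {Cara=knight, Gus=knight, Otto=knave, Iris=knight, Zane=knave, Eli=knave, Caleb=knave}
In every consistent assignment, Cara is a knight.

Cara is a knight.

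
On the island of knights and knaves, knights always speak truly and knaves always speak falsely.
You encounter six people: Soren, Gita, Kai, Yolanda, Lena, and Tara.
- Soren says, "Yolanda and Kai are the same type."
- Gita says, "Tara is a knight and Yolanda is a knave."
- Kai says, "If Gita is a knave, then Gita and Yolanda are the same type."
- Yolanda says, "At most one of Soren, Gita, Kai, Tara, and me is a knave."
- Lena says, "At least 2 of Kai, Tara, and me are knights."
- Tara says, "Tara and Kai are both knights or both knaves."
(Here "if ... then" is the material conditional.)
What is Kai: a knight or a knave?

Kai is a knight.

Consistent assignments: {Soren=knave, Gita=knight, Kai=knight, Yolanda=knave, Lena=knight, Tara=knight}; {Soren=knave, Gita=knave, Kai=knight, Yolanda=knave, Lena=knight, Tara=knave}; {Soren=knave, Gita=knave, Kai=knight, Yolanda=knave, Lena=knave, Tara=knave}
In every consistent assignment, Kai is a knight.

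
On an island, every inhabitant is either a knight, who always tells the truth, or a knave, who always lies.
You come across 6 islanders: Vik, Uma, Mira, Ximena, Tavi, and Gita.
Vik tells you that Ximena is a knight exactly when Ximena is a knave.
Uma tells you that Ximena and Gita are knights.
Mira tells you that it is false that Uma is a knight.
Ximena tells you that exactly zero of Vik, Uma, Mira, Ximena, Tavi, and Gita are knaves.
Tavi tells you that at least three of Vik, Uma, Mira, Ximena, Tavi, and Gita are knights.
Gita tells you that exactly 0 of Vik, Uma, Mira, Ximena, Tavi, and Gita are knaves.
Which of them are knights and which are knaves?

Vik is a knave, Uma is a knave, Mira is a knight, Ximena is a knave, Tavi is a knave, and Gita is a knave.

Vik is a knave, and the claim "Ximena is a knight exactly when Ximena is a knave" is indeed false.
Uma (knave): "Ximena and Gita are knights" — false. ✓
Since Mira is a knight, "it is false that Uma is a knight" needs to be True, which holds.
Ximena (knave): "exactly zero of Vik, Uma, Mira, Ximena, Tavi, and Gita are knaves" — false. ✓
Tavi (knave): "at least three of Vik, Uma, Mira, Ximena, Tavi, and Gita are knights" — false. ✓
Gita is a knave, and the claim "exactly 0 of Vik, Uma, Mira, Ximena, Tavi, and Gita are knaves" is indeed false.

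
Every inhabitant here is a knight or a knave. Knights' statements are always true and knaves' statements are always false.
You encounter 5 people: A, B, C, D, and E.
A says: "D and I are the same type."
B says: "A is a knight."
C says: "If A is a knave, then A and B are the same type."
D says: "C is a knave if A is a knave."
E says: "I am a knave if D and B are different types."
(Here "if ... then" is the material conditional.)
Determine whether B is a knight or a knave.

Consistent assignments: {A=knight, B=knight, C=knight, D=knight, E=knight}
In every consistent assignment, B is a knight.

B is a knight.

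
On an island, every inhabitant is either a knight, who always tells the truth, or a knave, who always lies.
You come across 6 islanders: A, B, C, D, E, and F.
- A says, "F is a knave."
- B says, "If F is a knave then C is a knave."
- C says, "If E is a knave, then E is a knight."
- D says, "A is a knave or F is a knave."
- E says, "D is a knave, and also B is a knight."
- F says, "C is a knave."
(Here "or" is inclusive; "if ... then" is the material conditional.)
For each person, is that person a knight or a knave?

As a knave, A's statement "F is a knave" should be False; it is.
As a knight, B's statement "if F is a knave then C is a knave" should be true; it is.
C is a knave, and the claim "if E is a knave, then E is a knight" is indeed False.
D is a knight, and the claim "A is a knave or F is a knave" is indeed true.
Since E is a knave, "D is a knave, and also B is a knight" needs to be False, which holds.
As a knight, F's statement "C is a knave" should be true; it is.

A is a knave, B is a knight, C is a knave, D is a knight, E is a knave, and F is a knight.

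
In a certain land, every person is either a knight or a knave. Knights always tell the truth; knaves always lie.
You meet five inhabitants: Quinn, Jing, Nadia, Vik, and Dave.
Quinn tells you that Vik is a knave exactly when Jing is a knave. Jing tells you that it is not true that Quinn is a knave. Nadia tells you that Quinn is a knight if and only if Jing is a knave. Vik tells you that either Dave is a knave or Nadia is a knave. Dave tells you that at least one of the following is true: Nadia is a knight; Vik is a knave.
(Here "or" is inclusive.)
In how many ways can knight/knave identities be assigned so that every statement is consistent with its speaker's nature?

2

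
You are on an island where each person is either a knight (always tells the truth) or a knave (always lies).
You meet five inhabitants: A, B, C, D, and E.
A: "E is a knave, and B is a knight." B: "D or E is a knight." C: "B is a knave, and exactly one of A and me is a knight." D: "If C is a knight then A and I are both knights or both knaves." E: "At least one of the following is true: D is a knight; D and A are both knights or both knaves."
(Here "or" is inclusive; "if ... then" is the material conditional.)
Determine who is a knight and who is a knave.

Suppose A is a knight. Then A's statement "E is a knave, and B is a knight" would have to be true. Checking the 16 ways to assign the others, none is consistent with every speaker.
(For instance, with B=knight, C=knave, D=knight, E=knight, A's claim "E is a knave, and B is a knight" comes out false where it would need to be true.)
So A must be a knave, making "E is a knave, and B is a knight" false. Taking A=knave, B=knight, C=knave, D=knight, E=knight, each remaining statement checks out:
  B (knight): "D or E is a knight" — true. ✓
  C (knave): "B is a knave, and exactly one of A and me is a knight" — false. ✓
  D (knight): "if C is a knight then A and I are both knights or both knaves" — true. ✓
  E (knight): "at least one of the following is true: D is a knight; D and A are both knights or both knaves" — true. ✓
This is the unique consistent assignment.

Knights: B, D, and E. Knaves: A and C.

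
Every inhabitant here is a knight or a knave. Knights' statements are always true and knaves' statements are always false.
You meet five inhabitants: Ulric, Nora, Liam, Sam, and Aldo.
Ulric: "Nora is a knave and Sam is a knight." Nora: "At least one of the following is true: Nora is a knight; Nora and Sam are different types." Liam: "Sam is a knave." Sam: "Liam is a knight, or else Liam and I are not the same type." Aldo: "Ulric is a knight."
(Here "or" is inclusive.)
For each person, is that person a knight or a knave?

Ulric is a knave, Nora is a knight, Liam is a knave, Sam is a knight, and Aldo is a knave.

Since Ulric is a knave, "Nora is a knave and Sam is a knight" needs to be false, which holds.
Nora (knight): "at least one of the following is true: Nora is a knight; Nora and Sam are different types" — true. ✓
Liam is a knave; "Sam is a knave" is false, as required.
Sam is a knight; "Liam is a knight, or else Liam and I are not the same type" is true, as required.
Aldo is a knave, and the claim "Ulric is a knight" is indeed false.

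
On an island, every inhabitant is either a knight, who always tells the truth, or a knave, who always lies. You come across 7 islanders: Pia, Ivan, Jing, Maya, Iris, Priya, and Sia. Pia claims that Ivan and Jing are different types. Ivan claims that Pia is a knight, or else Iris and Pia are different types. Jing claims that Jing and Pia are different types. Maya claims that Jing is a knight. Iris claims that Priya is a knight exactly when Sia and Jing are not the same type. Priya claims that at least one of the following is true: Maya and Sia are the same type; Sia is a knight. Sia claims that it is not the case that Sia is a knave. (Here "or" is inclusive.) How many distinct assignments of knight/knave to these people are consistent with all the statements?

1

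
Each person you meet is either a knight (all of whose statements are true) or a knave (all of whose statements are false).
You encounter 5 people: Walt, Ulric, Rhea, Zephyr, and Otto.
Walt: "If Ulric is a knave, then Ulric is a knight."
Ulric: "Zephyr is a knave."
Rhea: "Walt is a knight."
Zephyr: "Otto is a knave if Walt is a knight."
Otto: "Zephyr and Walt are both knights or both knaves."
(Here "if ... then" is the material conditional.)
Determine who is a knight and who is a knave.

Knights: Zephyr. Knaves: Walt, Ulric, Rhea, and Otto.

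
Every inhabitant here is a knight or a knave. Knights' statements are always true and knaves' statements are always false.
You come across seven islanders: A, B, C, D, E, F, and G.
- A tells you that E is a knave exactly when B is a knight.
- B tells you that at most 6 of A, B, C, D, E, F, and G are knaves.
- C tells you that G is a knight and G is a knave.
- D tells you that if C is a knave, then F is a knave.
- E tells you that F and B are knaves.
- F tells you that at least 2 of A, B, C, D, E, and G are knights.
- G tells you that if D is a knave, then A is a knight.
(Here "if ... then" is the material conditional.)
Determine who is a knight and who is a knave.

A is a knight, B is a knight, C is a knave, D is a knave, E is a knave, F is a knight, and G is a knight.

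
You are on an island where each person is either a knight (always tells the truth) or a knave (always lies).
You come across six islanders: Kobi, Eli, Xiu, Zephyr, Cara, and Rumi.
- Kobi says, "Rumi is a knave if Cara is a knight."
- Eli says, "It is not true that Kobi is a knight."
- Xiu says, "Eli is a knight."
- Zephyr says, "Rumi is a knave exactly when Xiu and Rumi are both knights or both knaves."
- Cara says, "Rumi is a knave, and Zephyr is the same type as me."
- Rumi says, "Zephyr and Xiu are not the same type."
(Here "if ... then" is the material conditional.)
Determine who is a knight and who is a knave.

Kobi is a knight; "Rumi is a knave if Cara is a knight" is true, as required.
Eli is a knave, so "it is not true that Kobi is a knight" must be False — and it is.
Xiu is a knave; "Eli is a knight" is False, as required.
Zephyr is a knight, so "Rumi is a knave exactly when Xiu and Rumi are both knights or both knaves" must be true — and it is.
Cara (knave): "Rumi is a knave, and Zephyr is the same type as me" — False. ✓
Rumi is a knight, and the claim "Zephyr and Xiu are not the same type" is indeed true.

Kobi is a knight, Eli is a knave, Xiu is a knave, Zephyr is a knight, Cara is a knave, and Rumi is a knight.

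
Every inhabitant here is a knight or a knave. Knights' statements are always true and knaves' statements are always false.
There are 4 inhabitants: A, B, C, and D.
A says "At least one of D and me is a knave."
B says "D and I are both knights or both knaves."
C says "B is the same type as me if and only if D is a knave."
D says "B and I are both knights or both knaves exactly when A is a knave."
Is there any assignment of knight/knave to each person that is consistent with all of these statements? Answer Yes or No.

No

Checking all 16 assignments, each has at least one speaker whose statement's truth value contradicts their type.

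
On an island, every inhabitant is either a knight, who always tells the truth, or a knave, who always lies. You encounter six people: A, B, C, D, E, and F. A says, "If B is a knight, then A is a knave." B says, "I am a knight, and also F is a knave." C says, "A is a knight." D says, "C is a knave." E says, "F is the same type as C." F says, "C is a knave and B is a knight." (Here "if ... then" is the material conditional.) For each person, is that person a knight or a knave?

A is a knight, B is a knave, C is a knight, D is a knave, E is a knave, and F is a knave.

A is a knight; "if B is a knight, then A is a knave" is True, as required.
B (knave): "I am a knight, and also F is a knave" — False. ✓
As a knight, C's statement "A is a knight" should be True; it is.
D is a knave; "C is a knave" is False, as required.
E is a knave, so "F is the same type as C" must be False — and it is.
F is a knave, and the claim "C is a knave and B is a knight" is indeed False.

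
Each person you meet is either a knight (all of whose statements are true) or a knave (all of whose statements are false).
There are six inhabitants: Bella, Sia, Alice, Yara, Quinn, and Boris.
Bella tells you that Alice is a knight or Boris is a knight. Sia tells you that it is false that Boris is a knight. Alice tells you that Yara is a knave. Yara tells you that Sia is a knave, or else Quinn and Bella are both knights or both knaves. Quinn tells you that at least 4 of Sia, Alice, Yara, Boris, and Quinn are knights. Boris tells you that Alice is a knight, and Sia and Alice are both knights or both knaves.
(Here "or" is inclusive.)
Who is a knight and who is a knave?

Bella is a knave, and the claim "Alice is a knight or Boris is a knight" is indeed False.
Since Sia is a knight, "it is false that Boris is a knight" needs to be True, which holds.
Alice is a knave, and the claim "Yara is a knave" is indeed False.
Yara is a knight, and the claim "Sia is a knave, or else Quinn and Bella are both knights or both knaves" is indeed True.
Since Quinn is a knave, "at least 4 of Sia, Alice, Yara, Boris, and Quinn are knights" needs to be False, which holds.
Boris is a knave, so "Alice is a knight, and Sia and Alice are both knights or both knaves" must be False — and it is.

Knights: Sia and Yara. Knaves: Bella, Alice, Quinn, and Boris.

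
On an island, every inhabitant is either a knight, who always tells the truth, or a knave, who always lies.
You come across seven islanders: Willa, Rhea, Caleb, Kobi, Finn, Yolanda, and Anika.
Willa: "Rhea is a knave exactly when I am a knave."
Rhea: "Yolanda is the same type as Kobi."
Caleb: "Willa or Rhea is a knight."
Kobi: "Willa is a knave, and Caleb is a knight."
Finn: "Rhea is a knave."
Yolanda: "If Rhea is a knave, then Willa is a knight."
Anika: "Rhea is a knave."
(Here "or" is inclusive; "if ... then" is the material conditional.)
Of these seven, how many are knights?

4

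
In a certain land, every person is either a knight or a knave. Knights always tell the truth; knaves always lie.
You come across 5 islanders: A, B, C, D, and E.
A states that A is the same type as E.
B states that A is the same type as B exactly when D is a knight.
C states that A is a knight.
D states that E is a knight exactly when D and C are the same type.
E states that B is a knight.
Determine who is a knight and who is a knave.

Knights: A, B, C, D, and E. Knaves: none.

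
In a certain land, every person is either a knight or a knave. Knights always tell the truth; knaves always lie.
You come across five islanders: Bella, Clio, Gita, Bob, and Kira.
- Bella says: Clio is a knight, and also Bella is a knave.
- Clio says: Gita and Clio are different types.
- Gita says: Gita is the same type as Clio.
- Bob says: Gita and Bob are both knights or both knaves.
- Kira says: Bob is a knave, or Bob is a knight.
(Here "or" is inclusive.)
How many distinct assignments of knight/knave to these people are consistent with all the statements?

0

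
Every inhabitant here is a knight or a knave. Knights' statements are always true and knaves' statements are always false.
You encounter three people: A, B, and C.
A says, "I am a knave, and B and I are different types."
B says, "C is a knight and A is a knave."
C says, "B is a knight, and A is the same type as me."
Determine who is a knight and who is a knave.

A (knave): "I am a knave, and B and I are different types" — False. ✓
B is a knave, so "C is a knight and A is a knave" must be False — and it is.
C is a knave, so "B is a knight, and A is the same type as me" must be False — and it is.

Knights: none. Knaves: A, B, and C.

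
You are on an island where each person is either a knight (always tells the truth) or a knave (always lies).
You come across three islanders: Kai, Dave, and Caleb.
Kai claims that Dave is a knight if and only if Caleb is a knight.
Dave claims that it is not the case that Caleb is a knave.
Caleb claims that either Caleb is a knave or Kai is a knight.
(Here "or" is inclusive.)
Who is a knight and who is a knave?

Knights: Kai, Dave, and Caleb. Knaves: none.

Suppose Kai is a knave. Then Kai's statement "Dave is a knight if and only if Caleb is a knight" would have to be false. Checking the 4 ways to assign the others, none is consistent with every speaker.
(For instance, with Dave=knight, Caleb=knight, Kai's claim "Dave is a knight if and only if Caleb is a knight" comes out true where it would need to be false.)
So Kai must be a knight, making "Dave is a knight if and only if Caleb is a knight" true. Taking Kai=knight, Dave=knight, Caleb=knight, each remaining statement checks out:
  Dave (knight): "it is not the case that Caleb is a knave" — true. ✓
  Caleb (knight): "either Caleb is a knave or Kai is a knight" — true. ✓
This is the unique consistent assignment.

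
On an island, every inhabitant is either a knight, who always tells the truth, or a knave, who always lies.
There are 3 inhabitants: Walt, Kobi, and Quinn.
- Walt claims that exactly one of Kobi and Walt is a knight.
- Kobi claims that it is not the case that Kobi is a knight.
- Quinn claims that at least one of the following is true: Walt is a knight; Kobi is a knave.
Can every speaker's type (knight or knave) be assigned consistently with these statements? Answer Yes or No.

No

Checking all 8 assignments, each has at least one speaker whose statement's truth value contradicts their type.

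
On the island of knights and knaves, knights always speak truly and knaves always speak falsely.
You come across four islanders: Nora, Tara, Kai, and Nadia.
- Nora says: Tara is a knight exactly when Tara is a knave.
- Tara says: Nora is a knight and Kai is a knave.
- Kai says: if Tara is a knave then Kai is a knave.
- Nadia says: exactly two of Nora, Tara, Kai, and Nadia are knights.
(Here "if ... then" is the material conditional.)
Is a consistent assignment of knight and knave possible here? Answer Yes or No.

No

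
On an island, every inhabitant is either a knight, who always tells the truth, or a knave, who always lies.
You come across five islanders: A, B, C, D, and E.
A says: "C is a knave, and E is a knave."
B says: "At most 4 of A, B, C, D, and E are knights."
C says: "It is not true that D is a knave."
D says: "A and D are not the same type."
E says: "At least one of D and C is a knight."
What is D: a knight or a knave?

D is a knight.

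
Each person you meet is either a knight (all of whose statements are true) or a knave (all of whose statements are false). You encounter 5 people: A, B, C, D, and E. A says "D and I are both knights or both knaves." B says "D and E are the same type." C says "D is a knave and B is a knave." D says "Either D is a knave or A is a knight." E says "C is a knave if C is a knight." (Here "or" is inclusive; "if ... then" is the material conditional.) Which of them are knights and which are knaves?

A is a knight; "D and I are both knights or both knaves" is True, as required.
B is a knight, so "D and E are the same type" must be True — and it is.
C is a knave, so "D is a knave and B is a knave" must be false — and it is.
D is a knight; "either D is a knave or A is a knight" is True, as required.
E is a knight; "C is a knave if C is a knight" is True, as required.

A is a knight, B is a knight, C is a knave, D is a knight, and E is a knight.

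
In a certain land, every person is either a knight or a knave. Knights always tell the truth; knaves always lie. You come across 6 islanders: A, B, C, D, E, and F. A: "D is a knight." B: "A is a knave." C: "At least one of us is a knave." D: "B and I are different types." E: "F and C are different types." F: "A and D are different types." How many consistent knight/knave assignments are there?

1

Consistent assignments:
  A=knight, B=knave, C=knight, D=knight, E=knight, F=knave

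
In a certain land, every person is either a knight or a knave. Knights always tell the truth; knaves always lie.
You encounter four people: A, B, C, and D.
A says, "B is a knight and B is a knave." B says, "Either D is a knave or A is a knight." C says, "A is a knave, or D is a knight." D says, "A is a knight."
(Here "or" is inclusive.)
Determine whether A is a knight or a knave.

Consistent assignments: {A=knave, B=knight, C=knight, D=knave}
In every consistent assignment, A is a knave.

A is a knave.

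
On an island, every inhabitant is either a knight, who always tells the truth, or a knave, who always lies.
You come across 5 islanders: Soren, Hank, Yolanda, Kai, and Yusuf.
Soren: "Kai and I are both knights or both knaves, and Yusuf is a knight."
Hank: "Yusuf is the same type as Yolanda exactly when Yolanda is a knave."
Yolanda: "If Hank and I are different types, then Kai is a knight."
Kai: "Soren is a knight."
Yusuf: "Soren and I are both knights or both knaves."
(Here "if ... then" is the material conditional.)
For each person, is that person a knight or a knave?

Soren is a knight; "Kai and I are both knights or both knaves, and Yusuf is a knight" is true, as required.
As a knave, Hank's statement "Yusuf is the same type as Yolanda exactly when Yolanda is a knave" should be False; it is.
Yolanda is a knight, so "if Hank and I are different types, then Kai is a knight" must be true — and it is.
Kai is a knight, and the claim "Soren is a knight" is indeed true.
Yusuf is a knight, so "Soren and I are both knights or both knaves" must be true — and it is.

Soren is a knight, Hank is a knave, Yolanda is a knight, Kai is a knight, and Yusuf is a knight.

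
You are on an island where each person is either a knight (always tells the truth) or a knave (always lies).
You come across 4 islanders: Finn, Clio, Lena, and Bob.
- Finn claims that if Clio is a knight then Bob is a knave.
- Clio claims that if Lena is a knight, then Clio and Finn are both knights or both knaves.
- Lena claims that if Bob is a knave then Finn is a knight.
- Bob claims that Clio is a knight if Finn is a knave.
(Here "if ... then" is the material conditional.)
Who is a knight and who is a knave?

Suppose Finn is a knave. Then Finn's statement "if Clio is a knight then Bob is a knave" would have to be false. Checking the 8 ways to assign the others, none is consistent with every speaker.
(For instance, with Clio=knave, Lena=knight, Bob=knight, Finn's claim "if Clio is a knight then Bob is a knave" comes out true where it would need to be false.)
So Finn must be a knight, making "if Clio is a knight then Bob is a knave" true. Taking Finn=knight, Clio=knave, Lena=knight, Bob=knight, each remaining statement checks out:
  Clio (knave): "if Lena is a knight, then Clio and Finn are both knights or both knaves" — false. ✓
  Lena (knight): "if Bob is a knave then Finn is a knight" — true. ✓
  Bob (knight): "Clio is a knight if Finn is a knave" — true. ✓
This is the unique consistent assignment.

Finn is a knight, Clio is a knave, Lena is a knight, and Bob is a knight.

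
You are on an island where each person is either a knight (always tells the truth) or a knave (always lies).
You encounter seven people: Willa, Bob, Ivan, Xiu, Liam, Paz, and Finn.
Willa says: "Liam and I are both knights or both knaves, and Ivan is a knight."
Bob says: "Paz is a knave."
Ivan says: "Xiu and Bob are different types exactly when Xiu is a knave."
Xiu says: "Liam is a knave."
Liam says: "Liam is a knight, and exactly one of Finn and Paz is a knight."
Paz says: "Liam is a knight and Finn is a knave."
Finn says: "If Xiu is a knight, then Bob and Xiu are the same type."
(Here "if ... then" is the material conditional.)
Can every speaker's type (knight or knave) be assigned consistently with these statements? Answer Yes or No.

Yes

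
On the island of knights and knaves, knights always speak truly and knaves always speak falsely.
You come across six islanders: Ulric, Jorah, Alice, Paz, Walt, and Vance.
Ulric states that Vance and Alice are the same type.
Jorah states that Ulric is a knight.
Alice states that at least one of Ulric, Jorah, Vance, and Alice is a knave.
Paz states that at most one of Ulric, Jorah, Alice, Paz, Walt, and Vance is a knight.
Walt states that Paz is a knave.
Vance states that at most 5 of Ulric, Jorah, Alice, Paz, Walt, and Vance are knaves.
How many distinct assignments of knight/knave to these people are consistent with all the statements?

0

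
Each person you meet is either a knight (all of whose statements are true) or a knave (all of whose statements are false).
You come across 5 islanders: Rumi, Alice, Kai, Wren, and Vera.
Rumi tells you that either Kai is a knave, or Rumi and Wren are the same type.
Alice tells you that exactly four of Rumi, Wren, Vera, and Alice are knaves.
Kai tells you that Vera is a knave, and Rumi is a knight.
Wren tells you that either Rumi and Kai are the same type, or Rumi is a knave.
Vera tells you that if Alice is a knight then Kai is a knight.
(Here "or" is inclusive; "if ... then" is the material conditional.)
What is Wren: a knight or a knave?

Consistent assignments: {Rumi=knight, Alice=knave, Kai=knave, Wren=knave, Vera=knight}
In every consistent assignment, Wren is a knave.

Wren is a knave.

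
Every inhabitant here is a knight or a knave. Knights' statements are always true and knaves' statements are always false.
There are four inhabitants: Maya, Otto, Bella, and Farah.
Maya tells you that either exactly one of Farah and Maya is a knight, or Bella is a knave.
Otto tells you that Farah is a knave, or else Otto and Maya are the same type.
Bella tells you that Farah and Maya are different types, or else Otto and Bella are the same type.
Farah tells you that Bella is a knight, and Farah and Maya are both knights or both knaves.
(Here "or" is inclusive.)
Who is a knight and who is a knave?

Maya is a knight, Otto is a knight, Bella is a knight, and Farah is a knave.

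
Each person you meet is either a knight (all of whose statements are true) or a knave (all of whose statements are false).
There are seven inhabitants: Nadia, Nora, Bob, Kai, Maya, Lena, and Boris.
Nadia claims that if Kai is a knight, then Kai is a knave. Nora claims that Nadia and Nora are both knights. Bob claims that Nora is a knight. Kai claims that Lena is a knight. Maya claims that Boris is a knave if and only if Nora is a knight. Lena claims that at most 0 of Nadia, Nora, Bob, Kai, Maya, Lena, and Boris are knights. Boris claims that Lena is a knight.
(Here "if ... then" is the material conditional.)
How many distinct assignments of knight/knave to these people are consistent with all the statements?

2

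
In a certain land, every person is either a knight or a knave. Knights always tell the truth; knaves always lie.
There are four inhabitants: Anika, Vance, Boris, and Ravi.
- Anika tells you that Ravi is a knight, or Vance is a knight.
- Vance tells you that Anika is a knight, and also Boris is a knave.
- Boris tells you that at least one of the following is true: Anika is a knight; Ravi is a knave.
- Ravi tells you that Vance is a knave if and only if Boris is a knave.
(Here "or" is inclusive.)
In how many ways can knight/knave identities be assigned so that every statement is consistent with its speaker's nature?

1

Consistent assignments:
  Anika=knave, Vance=knave, Boris=knight, Ravi=knave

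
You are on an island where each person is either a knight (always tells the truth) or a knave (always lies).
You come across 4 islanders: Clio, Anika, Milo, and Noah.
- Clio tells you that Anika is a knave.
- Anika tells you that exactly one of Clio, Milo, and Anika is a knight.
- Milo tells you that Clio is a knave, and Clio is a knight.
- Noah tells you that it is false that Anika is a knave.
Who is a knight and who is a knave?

Clio is a knave, Anika is a knight, Milo is a knave, and Noah is a knight.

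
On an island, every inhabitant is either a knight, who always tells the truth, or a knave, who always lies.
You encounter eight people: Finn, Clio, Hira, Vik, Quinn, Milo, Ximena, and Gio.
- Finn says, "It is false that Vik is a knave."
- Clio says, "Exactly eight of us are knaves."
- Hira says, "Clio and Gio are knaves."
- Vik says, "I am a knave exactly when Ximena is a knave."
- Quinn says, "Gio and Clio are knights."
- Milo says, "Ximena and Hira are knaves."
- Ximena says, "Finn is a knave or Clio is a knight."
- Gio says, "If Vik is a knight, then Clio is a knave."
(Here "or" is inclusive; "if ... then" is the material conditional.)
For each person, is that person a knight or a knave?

Finn is a knave, and the claim "it is false that Vik is a knave" is indeed False.
Clio is a knave; "exactly eight of us are knaves" is False, as required.
Hira is a knave, so "Clio and Gio are knaves" must be False — and it is.
As a knave, Vik's statement "I am a knave exactly when Ximena is a knave" should be False; it is.
Since Quinn is a knave, "Gio and Clio are knights" needs to be False, which holds.
Milo is a knave, and the claim "Ximena and Hira are knaves" is indeed False.
As a knight, Ximena's statement "Finn is a knave or Clio is a knight" should be true; it is.
Gio is a knight, and the claim "if Vik is a knight, then Clio is a knave" is indeed true.

Finn is a knave, Clio is a knave, Hira is a knave, Vik is a knave, Quinn is a knave, Milo is a knave, Ximena is a knight, and Gio is a knight.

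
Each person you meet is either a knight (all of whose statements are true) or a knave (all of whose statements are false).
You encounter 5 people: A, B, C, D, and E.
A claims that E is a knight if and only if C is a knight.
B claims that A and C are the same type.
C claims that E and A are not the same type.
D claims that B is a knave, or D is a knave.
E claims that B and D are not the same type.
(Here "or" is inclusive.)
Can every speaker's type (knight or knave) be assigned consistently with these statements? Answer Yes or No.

Checking all 32 assignments, each has at least one speaker whose statement's truth value contradicts their type.

No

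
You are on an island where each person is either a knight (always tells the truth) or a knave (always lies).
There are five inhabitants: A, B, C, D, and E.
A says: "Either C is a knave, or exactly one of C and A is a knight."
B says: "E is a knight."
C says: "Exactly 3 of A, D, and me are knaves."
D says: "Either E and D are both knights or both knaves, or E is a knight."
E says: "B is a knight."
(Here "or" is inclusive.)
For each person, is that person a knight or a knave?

A is a knight, and the claim "either C is a knave, or exactly one of C and A is a knight" is indeed true.
B is a knight, so "E is a knight" must be true — and it is.
As a knave, C's statement "exactly 3 of A, D, and me are knaves" should be False; it is.
D is a knight; "either E and D are both knights or both knaves, or E is a knight" is true, as required.
E is a knight; "B is a knight" is true, as required.

Knights: A, B, D, and E. Knaves: C.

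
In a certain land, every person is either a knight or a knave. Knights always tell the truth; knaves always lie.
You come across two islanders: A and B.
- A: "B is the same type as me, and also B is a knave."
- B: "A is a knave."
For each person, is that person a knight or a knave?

A is a knave and B is a knight.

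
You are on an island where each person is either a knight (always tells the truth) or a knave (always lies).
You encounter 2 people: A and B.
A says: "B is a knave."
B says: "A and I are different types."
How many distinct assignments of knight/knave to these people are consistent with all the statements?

Consistent assignments:
  A=knave, B=knight

1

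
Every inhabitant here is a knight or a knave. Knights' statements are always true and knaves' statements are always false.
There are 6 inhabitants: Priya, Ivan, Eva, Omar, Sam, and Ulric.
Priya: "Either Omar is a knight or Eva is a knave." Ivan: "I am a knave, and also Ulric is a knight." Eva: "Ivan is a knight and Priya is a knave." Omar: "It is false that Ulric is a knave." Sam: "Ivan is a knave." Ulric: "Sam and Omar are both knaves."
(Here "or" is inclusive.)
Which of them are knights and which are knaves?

Priya (knight): "either Omar is a knight or Eva is a knave" — true. ✓
Since Ivan is a knave, "I am a knave, and also Ulric is a knight" needs to be false, which holds.
As a knave, Eva's statement "Ivan is a knight and Priya is a knave" should be false; it is.
Omar (knave): "it is false that Ulric is a knave" — false. ✓
Sam is a knight; "Ivan is a knave" is true, as required.
Ulric is a knave; "Sam and Omar are both knaves" is false, as required.

Priya is a knight, Ivan is a knave, Eva is a knave, Omar is a knave, Sam is a knight, and Ulric is a knave.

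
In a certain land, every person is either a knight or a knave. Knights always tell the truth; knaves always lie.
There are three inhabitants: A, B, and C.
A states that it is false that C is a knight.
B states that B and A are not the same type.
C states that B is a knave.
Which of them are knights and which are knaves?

A is a knave, B is a knave, and C is a knight.

A is a knave, and the claim "it is false that C is a knight" is indeed False.
B is a knave; "B and A are not the same type" is False, as required.
C (knight): "B is a knave" — true. ✓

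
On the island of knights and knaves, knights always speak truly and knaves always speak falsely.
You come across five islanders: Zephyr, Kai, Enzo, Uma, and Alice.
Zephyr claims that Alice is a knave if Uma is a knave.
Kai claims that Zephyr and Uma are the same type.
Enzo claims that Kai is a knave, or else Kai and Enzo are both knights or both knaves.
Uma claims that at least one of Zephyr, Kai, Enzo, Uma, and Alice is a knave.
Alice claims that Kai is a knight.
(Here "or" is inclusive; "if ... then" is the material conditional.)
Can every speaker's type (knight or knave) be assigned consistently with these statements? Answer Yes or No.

One consistent assignment: Zephyr=knight, Kai=knight, Enzo=knave, Uma=knight, Alice=knight.

Yes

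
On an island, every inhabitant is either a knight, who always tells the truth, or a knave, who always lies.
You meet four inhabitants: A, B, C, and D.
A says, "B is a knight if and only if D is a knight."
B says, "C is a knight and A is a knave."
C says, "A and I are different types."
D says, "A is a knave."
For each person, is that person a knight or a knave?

Knights: D. Knaves: A, B, and C.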